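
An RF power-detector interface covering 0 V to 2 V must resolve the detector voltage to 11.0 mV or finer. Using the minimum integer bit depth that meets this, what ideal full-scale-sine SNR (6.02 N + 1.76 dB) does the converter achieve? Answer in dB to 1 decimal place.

Full-scale range = 2 V.
2 V / 11.0 mV = 181.8. Since 2^7 = 128 and 2^8 = 256, N = 8.
SNR = 6.02 × 8 + 1.76 = 49.92 dB.

49.9 dB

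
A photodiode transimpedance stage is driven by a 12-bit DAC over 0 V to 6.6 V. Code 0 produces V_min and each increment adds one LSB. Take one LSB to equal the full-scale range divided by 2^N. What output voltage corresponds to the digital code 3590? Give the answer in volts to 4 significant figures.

5.785 V

Range is 6.6 V. LSB = 6.6 V / 2^12.
Output = V_min + (3590/4096) × range = 0 + 0.876465 × 6.6 V
      = 0 + 5.78467 = 5.78467 V.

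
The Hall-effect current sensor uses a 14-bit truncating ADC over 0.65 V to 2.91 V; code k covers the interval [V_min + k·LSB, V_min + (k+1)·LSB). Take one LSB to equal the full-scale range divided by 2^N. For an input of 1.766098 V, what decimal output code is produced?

Span: 2.91 V − (0.65 V) = 2.26 V. LSB = 2.26 V / 2^14 ≈ 137.9 µV.
(V_in − V_min) × 2^14/range = (1.766098 − (0.65)) × 16384/2.26 = 8091.217.
Floor → code = 8091.

8091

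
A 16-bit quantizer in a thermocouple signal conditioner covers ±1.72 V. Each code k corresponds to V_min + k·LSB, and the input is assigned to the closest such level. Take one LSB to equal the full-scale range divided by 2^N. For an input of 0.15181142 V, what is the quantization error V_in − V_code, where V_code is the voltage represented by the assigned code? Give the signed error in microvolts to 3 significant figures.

Range = 1.72 − (-1.72) = 3.44 V. LSB = 3.44 V / 2^16 ≈ 52.49 µV.
(0.15181142 − (-1.72)) / LSB = 1.87181142 × 65536/3.44 = 35660.1841. Nearest integer: k = 35660.
Reconstructed level: -1.72 + 35660 × 3.44/65536 V = 0.15180175781 V.
e = 0.15181142 − (0.15180175781) = +9.66 µV.

+9.66 µV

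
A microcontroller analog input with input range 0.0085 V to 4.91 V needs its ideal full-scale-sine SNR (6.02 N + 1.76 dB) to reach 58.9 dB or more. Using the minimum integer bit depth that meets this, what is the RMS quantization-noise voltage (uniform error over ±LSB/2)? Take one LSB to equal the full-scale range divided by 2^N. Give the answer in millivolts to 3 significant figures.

Span: 4.91 V − (0.0085 V) = 4.9015 V.
6.02 N + 1.76 ≥ 58.9 gives N ≥ 9.492, so the minimum integer is 10.
LSB = 4.9015 V ÷ 2^10 = 4.9015/1024 V = 4.7866 mV.
RMS noise = LSB/√12 = 1.38 mV.

1.38 mV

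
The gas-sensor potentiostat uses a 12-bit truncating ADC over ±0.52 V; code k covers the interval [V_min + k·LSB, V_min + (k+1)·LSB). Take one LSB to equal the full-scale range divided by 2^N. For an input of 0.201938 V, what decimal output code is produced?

2843

Full-scale range = 0.52 V − (-0.52 V) = 1.04 V. LSB = 1.04 V / 2^12 ≈ 253.9 µV.
(V_in − V_min) × 2^12/range = (0.201938 − (-0.52)) × 4096/1.04 = 2843.325.
Floor → code = 2843.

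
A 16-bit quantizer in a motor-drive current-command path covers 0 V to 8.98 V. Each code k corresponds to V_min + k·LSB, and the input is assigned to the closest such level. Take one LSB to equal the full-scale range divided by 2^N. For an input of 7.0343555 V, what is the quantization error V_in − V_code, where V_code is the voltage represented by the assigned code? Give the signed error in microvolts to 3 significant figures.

−41.8 µV

Span = 8.98 V. LSB = 8.98 V / 2^16 ≈ 137.0 µV.
(7.0343555 − (0)) / LSB = 7.0343555 × 65536/8.98 = 51336.6951. Nearest integer: k = 51337.
V_code = V_min + k × range/2^16 = 0 + 51337 × 8.98/65536 = 7.0343972778 V.
e = 7.0343555 − (7.0343972778) = −41.8 µV.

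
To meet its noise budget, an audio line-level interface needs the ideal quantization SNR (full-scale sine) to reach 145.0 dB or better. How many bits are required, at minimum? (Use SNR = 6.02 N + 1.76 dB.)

Solving 6.02 N ≥ 145.0 − 1.76: N ≥ 23.794. Round up → N = 24.

24 bits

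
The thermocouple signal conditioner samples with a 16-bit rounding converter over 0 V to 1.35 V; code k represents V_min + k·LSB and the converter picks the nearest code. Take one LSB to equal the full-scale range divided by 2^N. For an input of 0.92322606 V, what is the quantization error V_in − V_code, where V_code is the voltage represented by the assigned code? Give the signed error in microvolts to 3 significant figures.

+3.71 µV

Full-scale range = 1.35 V. LSB = 1.35 V / 2^16 ≈ 20.60 µV.
(0.92322606 − (0)) / LSB = 0.92322606 × 65536/1.35 = 44818.1801. Nearest integer: k = 44818.
Reconstructed level: 0 + 44818 × 1.35/65536 V = 0.92322235107 V.
V_in − V_code = 0.92322606 − (0.92322235107) = +3.71 µV.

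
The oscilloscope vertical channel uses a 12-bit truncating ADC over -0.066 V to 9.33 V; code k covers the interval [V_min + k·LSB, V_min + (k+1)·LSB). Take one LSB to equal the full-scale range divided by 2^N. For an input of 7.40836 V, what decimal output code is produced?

3258

Range = 9.33 − (-0.066) = 9.396 V. LSB = 9.396 V / 2^12 ≈ 2.294 mV.
code = ⌊(V_in − V_min)/LSB⌋ = ⌊(V_in − V_min) × 2^12 / range⌋
     = ⌊(7.40836 − (-0.066)) × 4096 / 9.396⌋ = ⌊7.47436 × 4096/9.396⌋
     = ⌊3258.299⌋ = 3258.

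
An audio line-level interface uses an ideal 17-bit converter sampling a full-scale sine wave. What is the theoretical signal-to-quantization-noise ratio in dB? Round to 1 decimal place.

104.1 dB

6.02(17) + 1.76 = 102.34 + 1.76 = 104.10 dB.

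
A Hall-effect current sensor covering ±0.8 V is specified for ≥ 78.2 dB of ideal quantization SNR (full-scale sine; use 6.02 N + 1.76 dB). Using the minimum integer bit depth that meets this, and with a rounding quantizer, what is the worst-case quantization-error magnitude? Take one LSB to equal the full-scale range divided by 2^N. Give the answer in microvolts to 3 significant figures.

97.7 µV

The full-scale span is 0.8 − (-0.8) = 1.6 V.
Required N = ⌈(78.2 − 1.76)/6.02⌉ = ⌈12.698⌉ = 13.
Step size = 1.6/8192 V = 195.31 µV.
Max error for round-to-nearest is LSB/2 = 97.7 µV.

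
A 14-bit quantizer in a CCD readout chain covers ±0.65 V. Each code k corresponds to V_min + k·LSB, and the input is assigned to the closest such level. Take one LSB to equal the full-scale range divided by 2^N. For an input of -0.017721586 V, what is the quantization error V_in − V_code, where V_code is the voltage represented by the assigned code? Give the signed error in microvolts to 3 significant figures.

Range = 0.65 − (-0.65) = 1.3 V. LSB = 1.3 V / 2^14 ≈ 79.35 µV.
(V_in − V_min)/LSB = (-0.017721586 − (-0.65)) × 16384/1.3 = 7968.6535 → nearest code k = 7969.
V_code = V_min + k × range/2^14 = -0.65 + 7969 × 1.3/16384 = -0.017694091797 V.
Error = V_in − V_code = -0.017721586 − (-0.017694091797) = −27.5 µV.

−27.5 µV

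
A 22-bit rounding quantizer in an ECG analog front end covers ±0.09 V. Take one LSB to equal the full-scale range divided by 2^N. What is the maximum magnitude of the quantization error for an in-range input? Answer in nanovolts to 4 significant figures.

21.46 nV

Range = 0.09 − (-0.09) = 0.18 V.
One LSB is 0.18 V / 4194304 = 42.9153 nV.
|e|_max = LSB/2 = 21.46 nV.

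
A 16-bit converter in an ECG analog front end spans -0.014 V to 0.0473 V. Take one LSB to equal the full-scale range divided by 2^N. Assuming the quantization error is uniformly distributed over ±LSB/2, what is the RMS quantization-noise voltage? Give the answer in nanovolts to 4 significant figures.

270.0 nV

Full-scale range = 0.0473 V − (-0.014 V) = 0.0613 V.
One LSB is 0.0613 V / 65536 = 0.935364 µV.
V_rms = LSB/√12 = 0.935364 µV / √12 = 270.0 nV.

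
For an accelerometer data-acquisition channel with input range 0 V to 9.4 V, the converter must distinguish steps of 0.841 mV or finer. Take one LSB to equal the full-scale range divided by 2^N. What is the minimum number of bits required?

14 bits

Span = 9.4 V.
Required number of levels: 9.4/0.841 mV = 11177; smallest N with 2^N ≥ that is 14.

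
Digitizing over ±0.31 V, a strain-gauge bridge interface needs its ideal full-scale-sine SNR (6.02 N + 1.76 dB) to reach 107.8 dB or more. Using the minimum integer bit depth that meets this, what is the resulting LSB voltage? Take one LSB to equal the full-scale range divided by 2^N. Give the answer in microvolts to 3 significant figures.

Full-scale range = 0.31 V − (-0.31 V) = 0.62 V.
N ≥ (107.8 − 1.76)/6.02 = 17.615 → N_min = 18.
Step size = 0.62/262144 V = 2.37 µV.

2.37 µV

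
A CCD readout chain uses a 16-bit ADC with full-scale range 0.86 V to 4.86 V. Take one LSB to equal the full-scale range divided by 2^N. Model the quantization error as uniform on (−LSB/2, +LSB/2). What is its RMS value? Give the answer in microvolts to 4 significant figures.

Range = 4.86 − (0.86) = 4 V.
LSB = 4 V / 2^16 = 61.0352 µV.
σ_q = LSB/√12 = 61.0352 µV/3.4641 = 17.62 µV.

17.62 µV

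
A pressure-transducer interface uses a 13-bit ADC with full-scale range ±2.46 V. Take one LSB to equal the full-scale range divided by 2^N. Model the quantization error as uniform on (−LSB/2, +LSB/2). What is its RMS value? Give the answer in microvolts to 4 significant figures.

173.4 µV

Span: 2.46 V − (-2.46 V) = 4.92 V.
One LSB is 4.92 V / 8192 = 0.600586 mV.
RMS of a uniform error over width LSB is LSB/√12 = 173.4 µV.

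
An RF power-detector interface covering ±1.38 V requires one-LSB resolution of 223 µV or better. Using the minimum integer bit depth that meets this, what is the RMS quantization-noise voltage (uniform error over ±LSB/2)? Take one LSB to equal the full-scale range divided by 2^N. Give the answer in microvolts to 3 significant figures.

48.6 µV

Full-scale range = 1.38 V − (-1.38 V) = 2.76 V.
Need 2^N ≥ 2.76 V / 223 µV = 12380 → N_min = 14.
Step size = 2.76/16384 V = 168.46 µV.
σ_q = LSB/√12 = 168.46 µV/3.4641 = 48.6 µV.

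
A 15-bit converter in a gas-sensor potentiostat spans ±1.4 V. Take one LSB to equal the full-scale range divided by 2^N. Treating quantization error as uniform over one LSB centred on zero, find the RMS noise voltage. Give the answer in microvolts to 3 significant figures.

Full-scale range = 1.4 V − (-1.4 V) = 2.8 V.
LSB = 2.8 V ÷ 2^15 = 2.8/32768 V = 85.449 µV.
σ_q = LSB/√12 = 85.449 µV/3.4641 = 24.7 µV.

24.7 µV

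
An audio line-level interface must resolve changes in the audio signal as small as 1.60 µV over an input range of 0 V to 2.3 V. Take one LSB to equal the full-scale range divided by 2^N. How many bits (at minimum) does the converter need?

21 bits

Span = 2.3 V.
Required number of levels: 2.3/1.60 µV = 1.4375e6; smallest N with 2^N ≥ that is 21.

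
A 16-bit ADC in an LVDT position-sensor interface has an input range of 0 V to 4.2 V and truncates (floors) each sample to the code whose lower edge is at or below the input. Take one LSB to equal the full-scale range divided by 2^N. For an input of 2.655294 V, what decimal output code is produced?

41432

Span = 4.2 V. LSB = 4.2 V / 2^16 ≈ 64.09 µV.
code = ⌊(V_in − V_min)/LSB⌋ = ⌊(V_in − V_min) × 2^16 / range⌋
     = ⌊(2.655294 − (0)) × 65536 / 4.2⌋ = ⌊2.655294 × 65536/4.2⌋
     = ⌊41432.702⌋ = 41432.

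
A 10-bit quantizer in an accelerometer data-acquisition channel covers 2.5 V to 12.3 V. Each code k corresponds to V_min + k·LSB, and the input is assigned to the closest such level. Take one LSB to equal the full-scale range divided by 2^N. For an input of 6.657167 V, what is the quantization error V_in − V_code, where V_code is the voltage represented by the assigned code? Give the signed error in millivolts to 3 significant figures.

+3.65 mV

Full-scale range = 12.3 V − (2.5 V) = 9.8 V. LSB = 9.8 V / 2^10 ≈ 9.570 mV.
Position in LSBs: (6.657167 − (2.5)) × 1024/9.8 = 434.3815; rounding gives k = 434.
V_code = V_min + k × range/2^10 = 2.5 + 434 × 9.8/1024 = 6.653515625 V.
e = 6.657167 − (6.653515625) = +3.65 mV.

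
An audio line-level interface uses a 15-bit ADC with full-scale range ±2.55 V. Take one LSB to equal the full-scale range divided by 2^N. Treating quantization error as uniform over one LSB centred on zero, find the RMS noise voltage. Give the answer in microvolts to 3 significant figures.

44.9 µV

Span: 2.55 V − (-2.55 V) = 5.1 V.
One LSB is 5.1 V / 32768 = 155.64 µV.
RMS of a uniform error over width LSB is LSB/√12 = 44.9 µV.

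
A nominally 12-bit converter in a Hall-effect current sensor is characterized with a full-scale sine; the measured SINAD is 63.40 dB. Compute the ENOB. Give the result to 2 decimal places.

10.24 bits

(63.40 − 1.76) / 6.02 = 61.64/6.02 = 10.2392 effective bits.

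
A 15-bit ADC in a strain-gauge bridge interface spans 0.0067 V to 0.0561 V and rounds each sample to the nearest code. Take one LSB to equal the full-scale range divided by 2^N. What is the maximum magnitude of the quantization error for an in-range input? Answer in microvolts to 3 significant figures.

Span: 0.0561 V − (0.0067 V) = 0.0494 V.
One LSB is 0.0494 V / 32768 = 1.5076 µV.
A rounding quantizer has |error| ≤ LSB/2 = 0.754 µV.

0.754 µV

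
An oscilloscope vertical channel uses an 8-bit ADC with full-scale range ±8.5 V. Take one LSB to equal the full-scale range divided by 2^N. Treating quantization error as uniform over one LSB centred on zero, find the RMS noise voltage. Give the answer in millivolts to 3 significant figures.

Full-scale range = 8.5 V − (-8.5 V) = 17 V.
Step size = 17/256 V = 66.406 mV.
σ_q = LSB/√12 = 66.406 mV/3.4641 = 19.2 mV.

19.2 mV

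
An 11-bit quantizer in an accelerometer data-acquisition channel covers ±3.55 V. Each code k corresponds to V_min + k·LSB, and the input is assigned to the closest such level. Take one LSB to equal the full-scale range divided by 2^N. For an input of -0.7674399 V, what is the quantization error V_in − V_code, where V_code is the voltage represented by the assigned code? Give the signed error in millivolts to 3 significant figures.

−1.28 mV

Full-scale range = 3.55 V − (-3.55 V) = 7.1 V. LSB = 7.1 V / 2^11 ≈ 3.467 mV.
Position in LSBs: (-0.7674399 − (-3.55)) × 2048/7.1 = 802.6314; rounding gives k = 803.
V_code = V_min + k × range/2^11 = -3.55 + 803 × 7.1/2048 = -0.7661621094 V.
V_in − V_code = -0.7674399 − (-0.7661621094) = −1.28 mV.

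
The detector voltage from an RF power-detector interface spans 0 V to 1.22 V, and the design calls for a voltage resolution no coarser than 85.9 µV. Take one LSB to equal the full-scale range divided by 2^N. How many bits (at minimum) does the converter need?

14 bits

Span = 1.22 V.
Need 2^N ≥ 1.22 V / 85.9 µV = 14200 → N_min = 14.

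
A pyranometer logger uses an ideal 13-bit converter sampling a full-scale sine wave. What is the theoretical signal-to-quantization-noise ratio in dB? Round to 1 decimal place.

Ideal quantization SNR: 6.02 × 13 + 1.76 dB = 80.0 dB.

80.0 dB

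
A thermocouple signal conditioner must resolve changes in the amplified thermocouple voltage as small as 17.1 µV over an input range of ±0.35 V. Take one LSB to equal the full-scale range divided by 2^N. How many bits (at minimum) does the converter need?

16 bits

Range = 0.35 − (-0.35) = 0.7 V.
Need 2^N ≥ 0.7 V / 17.1 µV = 40940 → N_min = 16.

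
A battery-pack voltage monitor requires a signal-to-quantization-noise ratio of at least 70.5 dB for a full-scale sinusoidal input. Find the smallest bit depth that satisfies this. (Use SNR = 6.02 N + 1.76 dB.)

6.02 N + 1.76 ≥ 70.5 gives N ≥ 11.419, so the minimum integer is 12.

12 bits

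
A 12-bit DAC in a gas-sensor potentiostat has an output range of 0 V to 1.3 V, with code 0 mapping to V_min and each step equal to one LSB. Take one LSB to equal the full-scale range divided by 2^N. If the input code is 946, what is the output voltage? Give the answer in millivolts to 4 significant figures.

Range is 1.3 V. LSB = 1.3 V / 2^12.
V_out = V_min + code × LSB = 0 V + 946 × 1.3 V / 4096
      = 0 V + 0.300244 V = 0.300244 V.

300.2 mV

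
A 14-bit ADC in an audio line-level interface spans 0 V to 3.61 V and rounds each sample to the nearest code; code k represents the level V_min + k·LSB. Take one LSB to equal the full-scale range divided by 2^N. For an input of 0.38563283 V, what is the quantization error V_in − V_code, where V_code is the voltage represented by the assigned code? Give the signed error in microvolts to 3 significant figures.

Span = 3.61 V. LSB = 3.61 V / 2^14 ≈ 220.3 µV.
(0.38563283 − (0)) / LSB = 0.38563283 × 16384/3.61 = 1750.1962. Nearest integer: k = 1750.
V_code = V_min + k × range/2^14 = 0 + 1750 × 3.61/16384 = 0.38558959961 V.
e = 0.38563283 − (0.38558959961) = +43.2 µV.

+43.2 µV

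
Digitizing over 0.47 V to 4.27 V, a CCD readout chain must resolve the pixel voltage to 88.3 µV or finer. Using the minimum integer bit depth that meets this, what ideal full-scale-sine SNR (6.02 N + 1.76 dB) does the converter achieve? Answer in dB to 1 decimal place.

98.1 dB

Span: 4.27 V − (0.47 V) = 3.8 V.
3.8 V / 88.3 µV = 43040. Since 2^15 = 32768 and 2^16 = 65536, N = 16.
6.02(16) + 1.76 = 98.08 dB.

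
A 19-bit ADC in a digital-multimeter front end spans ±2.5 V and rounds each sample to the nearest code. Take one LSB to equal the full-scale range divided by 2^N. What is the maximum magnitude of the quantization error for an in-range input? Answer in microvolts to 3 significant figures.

4.77 µV

Span: 2.5 V − (-2.5 V) = 5 V.
Step size = 5/524288 V = 9.5367 µV.
A rounding quantizer has |error| ≤ LSB/2 = 4.77 µV.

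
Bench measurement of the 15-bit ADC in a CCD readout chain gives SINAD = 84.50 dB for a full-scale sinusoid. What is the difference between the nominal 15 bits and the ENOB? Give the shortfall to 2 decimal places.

1.26 bits

Effective bits = (84.50 − 1.76)/6.02 = 13.7442.
Shortfall = 15 − 13.7442 = 1.2558 bits.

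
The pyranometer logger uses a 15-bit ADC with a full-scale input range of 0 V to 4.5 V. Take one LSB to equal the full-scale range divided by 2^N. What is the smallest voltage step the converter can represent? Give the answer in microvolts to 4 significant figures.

Full-scale range = 4.5 V.
2^15 = 32768 levels.
One LSB is 4.5 V / 32768 = 137.3 µV.

137.3 µV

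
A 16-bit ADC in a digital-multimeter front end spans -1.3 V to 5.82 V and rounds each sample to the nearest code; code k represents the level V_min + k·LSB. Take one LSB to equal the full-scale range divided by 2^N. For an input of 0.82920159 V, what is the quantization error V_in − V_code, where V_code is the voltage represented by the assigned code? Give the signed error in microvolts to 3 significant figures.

Full-scale range = 5.82 V − (-1.3 V) = 7.12 V. LSB = 7.12 V / 2^16 ≈ 108.6 µV.
(0.82920159 − (-1.3)) / LSB = 2.12920159 × 65536/7.12 = 19598.2241. Nearest integer: k = 19598.
V_code = V_min + k × range/2^16 = -1.3 + 19598 × 7.12/65536 = 0.82917724609 V.
e = 0.82920159 − (0.82917724609) = +24.3 µV.

+24.3 µV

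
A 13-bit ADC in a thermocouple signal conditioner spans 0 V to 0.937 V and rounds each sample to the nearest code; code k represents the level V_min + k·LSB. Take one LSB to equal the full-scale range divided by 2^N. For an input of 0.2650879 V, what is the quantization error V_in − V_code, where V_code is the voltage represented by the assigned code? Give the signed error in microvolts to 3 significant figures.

V_FS = 0.937 V. LSB = 0.937 V / 2^13 ≈ 114.4 µV.
(V_in − V_min)/LSB = (0.2650879 − (0)) × 8192/0.937 = 2317.6095 → nearest code k = 2318.
Reconstructed level: 0 + 2318 × 0.937/8192 V = 0.2651325684 V.
Error = V_in − V_code = 0.2650879 − (0.2651325684) = −44.7 µV.

−44.7 µV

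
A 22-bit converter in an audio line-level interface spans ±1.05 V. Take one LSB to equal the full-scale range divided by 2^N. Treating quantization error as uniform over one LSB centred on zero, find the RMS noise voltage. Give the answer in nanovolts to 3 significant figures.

Full-scale range = 1.05 V − (-1.05 V) = 2.1 V.
LSB = 2.1 V / 2^22 = 0.50068 µV.
For a uniform distribution on [−LSB/2, +LSB/2], V_rms = LSB/√12 = 0.50068 µV/3.4641 = 145 nV.

145 nV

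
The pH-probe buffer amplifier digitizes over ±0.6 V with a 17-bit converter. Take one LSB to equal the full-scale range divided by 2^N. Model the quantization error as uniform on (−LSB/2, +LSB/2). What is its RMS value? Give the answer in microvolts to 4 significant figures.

2.643 µV

Full-scale range = 0.6 V − (-0.6 V) = 1.2 V.
LSB = 1.2 V ÷ 2^17 = 1.2/131072 V = 9.15527 µV.
σ_q = LSB/√12 = 9.15527 µV/3.4641 = 2.643 µV.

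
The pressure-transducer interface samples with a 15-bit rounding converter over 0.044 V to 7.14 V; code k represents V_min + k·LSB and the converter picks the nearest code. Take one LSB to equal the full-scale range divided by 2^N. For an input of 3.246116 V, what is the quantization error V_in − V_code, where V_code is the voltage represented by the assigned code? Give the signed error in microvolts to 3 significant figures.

−49.3 µV

The full-scale span is 7.14 − (0.044) = 7.096 V. LSB = 7.096 V / 2^15 ≈ 216.6 µV.
(3.246116 − (0.044)) / LSB = 3.202116 × 32768/7.096 = 14786.7724. Nearest integer: k = 14787.
Reconstructed level: 0.044 + 14787 × 7.096/32768 V = 3.2461652832 V.
V_in − V_code = 3.246116 − (3.2461652832) = −49.3 µV.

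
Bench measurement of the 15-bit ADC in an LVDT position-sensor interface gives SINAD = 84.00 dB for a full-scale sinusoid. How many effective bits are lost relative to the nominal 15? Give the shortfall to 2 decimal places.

1.34 bits

ENOB = (SINAD − 1.76)/6.02 = (84.00 − 1.76)/6.02 = 13.6611 bits.
Lost resolution: 15 − 13.6611 = 1.3389 bits.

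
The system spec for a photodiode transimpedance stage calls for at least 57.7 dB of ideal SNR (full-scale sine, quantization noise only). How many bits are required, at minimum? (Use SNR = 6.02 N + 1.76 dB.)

6.02 N + 1.76 ≥ 57.7 gives N ≥ 9.292, so the minimum integer is 10.

10 bits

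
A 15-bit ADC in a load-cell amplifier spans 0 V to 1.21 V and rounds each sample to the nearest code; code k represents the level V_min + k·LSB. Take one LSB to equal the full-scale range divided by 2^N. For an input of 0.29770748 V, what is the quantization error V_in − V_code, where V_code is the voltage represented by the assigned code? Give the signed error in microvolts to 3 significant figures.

V_FS = 1.21 V. LSB = 1.21 V / 2^15 ≈ 36.93 µV.
(0.29770748 − (0)) / LSB = 0.29770748 × 32768/1.21 = 8062.2138. Nearest integer: k = 8062.
V_code = 0 + (8062/32768) × 1.21 = 0.29769958496 V.
Error = V_in − V_code = 0.29770748 − (0.29769958496) = +7.90 µV.

+7.90 µV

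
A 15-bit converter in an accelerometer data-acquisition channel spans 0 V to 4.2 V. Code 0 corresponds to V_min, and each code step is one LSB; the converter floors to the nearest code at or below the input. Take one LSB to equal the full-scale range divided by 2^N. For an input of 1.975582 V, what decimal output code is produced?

15413

V_FS = 4.2 V. LSB = 4.2 V / 2^15 ≈ 128.2 µV.
(V_in − V_min) × 2^15/range = (1.975582 − (0)) × 32768/4.2 = 15413.303.
Floor → code = 15413.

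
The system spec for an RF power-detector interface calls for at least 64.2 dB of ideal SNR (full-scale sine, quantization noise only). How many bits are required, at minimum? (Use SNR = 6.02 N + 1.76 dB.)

11 bits

Required N = ⌈(64.2 − 1.76)/6.02⌉ = ⌈10.372⌉ = 11.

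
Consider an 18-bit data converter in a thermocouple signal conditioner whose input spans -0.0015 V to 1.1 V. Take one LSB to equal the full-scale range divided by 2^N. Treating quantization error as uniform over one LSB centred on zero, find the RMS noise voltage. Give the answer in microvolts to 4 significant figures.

The full-scale span is 1.1 − (-0.0015) = 1.1015 V.
LSB = 1.1015 V ÷ 2^18 = 1.1015/262144 V = 4.20189 µV.
For a uniform distribution on [−LSB/2, +LSB/2], V_rms = LSB/√12 = 4.20189 µV/3.4641 = 1.213 µV.

1.213 µV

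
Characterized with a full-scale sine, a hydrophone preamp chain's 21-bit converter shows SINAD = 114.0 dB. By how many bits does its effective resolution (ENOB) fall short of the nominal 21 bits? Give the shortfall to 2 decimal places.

ENOB = (SINAD − 1.76)/6.02 = (114.0 − 1.76)/6.02 = 18.6445 bits.
Shortfall = 21 − 18.6445 = 2.3555 bits.

2.36 bits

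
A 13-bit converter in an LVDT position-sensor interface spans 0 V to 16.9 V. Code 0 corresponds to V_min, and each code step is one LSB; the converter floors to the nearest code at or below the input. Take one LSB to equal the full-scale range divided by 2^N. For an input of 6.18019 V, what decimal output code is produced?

2995

V_FS = 16.9 V. LSB = 16.9 V / 2^13 ≈ 2.063 mV.
V_in − V_min = 6.18019 − (0) = 6.18019 V.
Divide by LSB: 6.18019 × 8192/16.9 = 2995.7465.
Truncating gives code 2995.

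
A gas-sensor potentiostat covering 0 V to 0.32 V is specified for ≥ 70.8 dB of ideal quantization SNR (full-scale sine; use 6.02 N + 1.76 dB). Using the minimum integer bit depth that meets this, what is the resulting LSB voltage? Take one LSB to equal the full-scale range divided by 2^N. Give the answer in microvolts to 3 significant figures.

78.1 µV

Range is 0.32 V.
N ≥ (70.8 − 1.76)/6.02 = 11.468 → N_min = 12.
One LSB is 0.32 V / 4096 = 78.1 µV.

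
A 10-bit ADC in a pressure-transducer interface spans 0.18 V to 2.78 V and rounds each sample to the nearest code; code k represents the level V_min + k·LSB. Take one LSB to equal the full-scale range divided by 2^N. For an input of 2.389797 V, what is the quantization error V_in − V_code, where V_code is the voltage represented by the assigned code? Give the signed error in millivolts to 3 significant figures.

+0.813 mV

Range = 2.78 − (0.18) = 2.6 V. LSB = 2.6 V / 2^10 ≈ 2.539 mV.
(V_in − V_min)/LSB = (2.389797 − (0.18)) × 1024/2.6 = 870.3200 → nearest code k = 870.
V_code = 0.18 + (870/1024) × 2.6 = 2.388984375 V.
V_in − V_code = 2.389797 − (2.388984375) = +0.813 mV.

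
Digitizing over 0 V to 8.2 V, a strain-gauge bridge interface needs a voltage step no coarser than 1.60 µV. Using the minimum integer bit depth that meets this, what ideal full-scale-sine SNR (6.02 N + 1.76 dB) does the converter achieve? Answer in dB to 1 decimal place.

140.2 dB

Range is 8.2 V.
Required number of levels: 8.2/1.60 µV = 5.1250e6; smallest N with 2^N ≥ that is 23.
SNR = 6.02 × 23 + 1.76 = 140.22 dB.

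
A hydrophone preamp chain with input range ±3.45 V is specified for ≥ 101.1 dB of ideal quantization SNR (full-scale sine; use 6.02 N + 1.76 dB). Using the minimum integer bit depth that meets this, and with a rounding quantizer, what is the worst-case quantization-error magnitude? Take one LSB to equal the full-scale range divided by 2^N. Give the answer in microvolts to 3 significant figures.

26.3 µV

The full-scale span is 3.45 − (-3.45) = 6.9 V.
N ≥ (101.1 − 1.76)/6.02 = 16.502 → N_min = 17.
One LSB is 6.9 V / 131072 = 52.643 µV.
Max error for round-to-nearest is LSB/2 = 26.3 µV.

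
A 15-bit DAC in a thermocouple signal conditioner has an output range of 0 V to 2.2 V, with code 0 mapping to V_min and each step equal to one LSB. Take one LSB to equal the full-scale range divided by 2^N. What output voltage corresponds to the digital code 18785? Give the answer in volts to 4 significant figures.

V_FS = 2.2 V. LSB = 2.2 V / 2^15.
V_out = 0 + 18785 × (2.2/32768) V
      = 0 V + 1.26120 V = 1.26120 V.

1.261 V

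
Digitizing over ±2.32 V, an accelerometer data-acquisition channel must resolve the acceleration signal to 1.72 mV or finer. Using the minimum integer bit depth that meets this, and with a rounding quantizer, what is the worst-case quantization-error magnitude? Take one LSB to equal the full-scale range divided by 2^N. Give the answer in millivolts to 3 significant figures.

Span: 2.32 V − (-2.32 V) = 4.64 V.
4.64 V / 1.72 mV = 2698. Since 2^11 = 2048 and 2^12 = 4096, N = 12.
LSB = 4.64 V / 2^12 = 1.1328 mV.
|e|_max = LSB/2 = 0.566 mV.

0.566 mV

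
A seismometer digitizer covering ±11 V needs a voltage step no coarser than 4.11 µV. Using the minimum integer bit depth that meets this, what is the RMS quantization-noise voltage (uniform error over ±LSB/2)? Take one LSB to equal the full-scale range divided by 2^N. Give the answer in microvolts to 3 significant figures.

Span: 11 V − (-11 V) = 22 V.
22 V / 4.11 µV = 5.353e6. Since 2^22 = 4194304 and 2^23 = 8388608, N = 23.
LSB = 22 V / 2^23 = 2.6226 µV.
RMS noise = LSB/√12 = 0.757 µV.

0.757 µV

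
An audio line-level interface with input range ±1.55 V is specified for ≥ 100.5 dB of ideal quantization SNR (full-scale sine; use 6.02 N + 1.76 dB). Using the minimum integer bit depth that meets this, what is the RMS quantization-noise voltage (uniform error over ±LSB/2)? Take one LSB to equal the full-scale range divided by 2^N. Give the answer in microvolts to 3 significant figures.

6.83 µV

Span: 1.55 V − (-1.55 V) = 3.1 V.
6.02 N + 1.76 ≥ 100.5 gives N ≥ 16.402, so the minimum integer is 17.
LSB = 3.1 V ÷ 2^17 = 3.1/131072 V = 23.651 µV.
σ_q = LSB/√12 = 23.651 µV/3.4641 = 6.83 µV.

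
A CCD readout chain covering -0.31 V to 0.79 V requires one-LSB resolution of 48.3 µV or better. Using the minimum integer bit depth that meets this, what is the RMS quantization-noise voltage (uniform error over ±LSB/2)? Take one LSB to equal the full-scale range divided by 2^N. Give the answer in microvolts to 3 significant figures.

Full-scale range = 0.79 V − (-0.31 V) = 1.1 V.
Need 2^N ≥ 1.1 V / 48.3 µV = 22770 → N_min = 15.
Step size = 1.1/32768 V = 33.569 µV.
σ_q = LSB/√12 = 33.569 µV/3.4641 = 9.69 µV.

9.69 µV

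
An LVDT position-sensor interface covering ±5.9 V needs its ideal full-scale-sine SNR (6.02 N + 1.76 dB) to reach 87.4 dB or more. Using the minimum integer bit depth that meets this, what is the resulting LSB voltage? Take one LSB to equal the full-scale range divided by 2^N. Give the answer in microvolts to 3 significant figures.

360 µV

The full-scale span is 5.9 − (-5.9) = 11.8 V.
Solving 6.02 N ≥ 87.4 − 1.76: N ≥ 14.226. Round up → N = 15.
Step size = 11.8/32768 V = 360 µV.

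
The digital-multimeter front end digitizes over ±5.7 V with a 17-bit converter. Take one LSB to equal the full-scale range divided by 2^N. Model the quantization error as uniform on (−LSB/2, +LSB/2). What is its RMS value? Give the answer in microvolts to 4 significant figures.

25.11 µV

Span: 5.7 V − (-5.7 V) = 11.4 V.
LSB = 11.4 V ÷ 2^17 = 11.4/131072 V = 86.9751 µV.
V_rms = LSB/√12 = 86.9751 µV / √12 = 25.11 µV.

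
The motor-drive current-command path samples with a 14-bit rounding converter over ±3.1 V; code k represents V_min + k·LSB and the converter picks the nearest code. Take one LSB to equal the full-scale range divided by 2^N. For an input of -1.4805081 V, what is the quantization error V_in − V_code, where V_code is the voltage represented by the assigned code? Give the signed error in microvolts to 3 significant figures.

−137 µV

Range = 3.1 − (-3.1) = 6.2 V. LSB = 6.2 V / 2^14 ≈ 378.4 µV.
Position in LSBs: (-1.4805081 − (-3.1)) × 16384/6.2 = 4279.6379; rounding gives k = 4280.
Reconstructed level: -3.1 + 4280 × 6.2/16384 V = -1.4803710938 V.
e = -1.4805081 − (-1.4803710938) = −137 µV.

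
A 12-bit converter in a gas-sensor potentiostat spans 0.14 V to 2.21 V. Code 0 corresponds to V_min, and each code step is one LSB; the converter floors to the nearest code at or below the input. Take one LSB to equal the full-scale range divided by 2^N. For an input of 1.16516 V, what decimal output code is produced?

Range = 2.21 − (0.14) = 2.07 V. LSB = 2.07 V / 2^12 ≈ 0.5054 mV.
code = ⌊(V_in − V_min)/LSB⌋ = ⌊(V_in − V_min) × 2^12 / range⌋
     = ⌊(1.16516 − (0.14)) × 4096 / 2.07⌋ = ⌊1.02516 × 4096/2.07⌋
     = ⌊2028.529⌋ = 2028.

2028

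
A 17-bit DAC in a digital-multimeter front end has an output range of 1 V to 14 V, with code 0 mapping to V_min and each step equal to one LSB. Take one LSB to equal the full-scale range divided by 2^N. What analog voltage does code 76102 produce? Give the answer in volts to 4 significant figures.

The full-scale span is 14 − (1) = 13 V. LSB = 13 V / 2^17.
V_out = 1 + 76102 × (13/131072) V
      = 1 V + 7.54796 V = 8.54796 V.

8.548 V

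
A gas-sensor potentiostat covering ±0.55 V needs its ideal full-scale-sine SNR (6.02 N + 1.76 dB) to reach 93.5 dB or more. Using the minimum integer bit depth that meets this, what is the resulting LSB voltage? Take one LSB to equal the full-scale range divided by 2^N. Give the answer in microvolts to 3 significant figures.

Range = 0.55 − (-0.55) = 1.1 V.
Required N = ⌈(93.5 − 1.76)/6.02⌉ = ⌈15.239⌉ = 16.
LSB = 1.1 V / 2^16 = 16.8 µV.

16.8 µV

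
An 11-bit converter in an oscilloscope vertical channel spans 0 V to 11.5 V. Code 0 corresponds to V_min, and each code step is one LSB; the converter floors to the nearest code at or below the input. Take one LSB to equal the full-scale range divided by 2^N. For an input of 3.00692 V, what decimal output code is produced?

535

Full-scale range = 11.5 V. LSB = 11.5 V / 2^11 ≈ 5.615 mV.
V_in − V_min = 3.00692 − (0) = 3.00692 V.
Divide by LSB: 3.00692 × 2048/11.5 = 535.4932.
Truncating gives code 535.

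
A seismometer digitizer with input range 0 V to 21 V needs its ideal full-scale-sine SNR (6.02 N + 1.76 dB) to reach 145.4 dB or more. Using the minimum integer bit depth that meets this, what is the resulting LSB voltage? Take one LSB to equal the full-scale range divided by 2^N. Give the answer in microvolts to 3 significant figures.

1.25 µV

Full-scale range = 21 V.
N ≥ (145.4 − 1.76)/6.02 = 23.860 → N_min = 24.
LSB = 21 V ÷ 2^24 = 21/16777216 V = 1.25 µV.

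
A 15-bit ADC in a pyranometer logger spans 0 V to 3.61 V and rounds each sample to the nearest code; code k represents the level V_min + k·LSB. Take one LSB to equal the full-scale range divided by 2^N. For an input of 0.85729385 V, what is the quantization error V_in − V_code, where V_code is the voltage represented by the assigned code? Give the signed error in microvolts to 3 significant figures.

−37.1 µV

Range is 3.61 V. LSB = 3.61 V / 2^15 ≈ 110.2 µV.
(0.85729385 − (0)) / LSB = 0.85729385 × 32768/3.61 = 7781.6634. Nearest integer: k = 7782.
Reconstructed level: 0 + 7782 × 3.61/32768 V = 0.85733093262 V.
V_in − V_code = 0.85729385 − (0.85733093262) = −37.1 µV.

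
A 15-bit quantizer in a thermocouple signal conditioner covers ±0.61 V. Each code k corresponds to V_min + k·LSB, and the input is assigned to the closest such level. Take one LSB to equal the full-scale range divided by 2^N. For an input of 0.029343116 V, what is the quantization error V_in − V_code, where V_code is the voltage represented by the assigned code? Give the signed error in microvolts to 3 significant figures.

+4.74 µV

Range = 0.61 − (-0.61) = 1.22 V. LSB = 1.22 V / 2^15 ≈ 37.23 µV.
(V_in − V_min)/LSB = (0.029343116 − (-0.61)) × 32768/1.22 = 17172.1272 → nearest code k = 17172.
V_code = V_min + k × range/2^15 = -0.61 + 17172 × 1.22/32768 = 0.029338378906 V.
e = 0.029343116 − (0.029338378906) = +4.74 µV.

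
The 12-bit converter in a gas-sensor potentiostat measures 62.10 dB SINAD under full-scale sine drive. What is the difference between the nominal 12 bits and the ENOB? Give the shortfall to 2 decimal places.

1.98 bits

Effective bits = (62.10 − 1.76)/6.02 = 10.0233.
12 − 10.0233 = 1.98 bits below nominal.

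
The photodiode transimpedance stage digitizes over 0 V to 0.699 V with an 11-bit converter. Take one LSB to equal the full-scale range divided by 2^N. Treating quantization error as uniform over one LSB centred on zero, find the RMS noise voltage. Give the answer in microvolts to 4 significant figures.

Range is 0.699 V.
Step size = 0.699/2048 V = 341.309 µV.
RMS of a uniform error over width LSB is LSB/√12 = 98.53 µV.

98.53 µV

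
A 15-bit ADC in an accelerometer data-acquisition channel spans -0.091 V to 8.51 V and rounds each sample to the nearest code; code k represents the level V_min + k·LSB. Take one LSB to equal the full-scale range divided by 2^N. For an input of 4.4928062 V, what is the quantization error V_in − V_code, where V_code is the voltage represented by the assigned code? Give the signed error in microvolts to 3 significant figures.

Range = 8.51 − (-0.091) = 8.601 V. LSB = 8.601 V / 2^15 ≈ 262.5 µV.
Position in LSBs: (4.4928062 − (-0.091)) × 32768/8.601 = 17463.3370; rounding gives k = 17463.
V_code = V_min + k × range/2^15 = -0.091 + 17463 × 8.601/32768 = 4.4927177429 V.
Error = V_in − V_code = 4.4928062 − (4.4927177429) = +88.5 µV.

+88.5 µV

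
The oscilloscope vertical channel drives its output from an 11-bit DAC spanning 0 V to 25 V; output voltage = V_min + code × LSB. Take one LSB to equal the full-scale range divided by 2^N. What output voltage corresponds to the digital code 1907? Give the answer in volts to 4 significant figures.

23.28 V

V_FS = 25 V. LSB = 25 V / 2^11.
Output = V_min + (1907/2048) × range = 0 + 0.931152 × 25 V
      = 0 V + 23.2788 V = 23.2788 V.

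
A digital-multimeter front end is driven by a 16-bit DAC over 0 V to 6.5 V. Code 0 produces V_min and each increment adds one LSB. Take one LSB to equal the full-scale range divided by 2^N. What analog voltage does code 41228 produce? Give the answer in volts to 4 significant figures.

4.089 V

Full-scale range = 6.5 V. LSB = 6.5 V / 2^16.
Output = V_min + (41228/65536) × range = 0 + 0.629089 × 6.5 V
      = 0 + 4.08908 = 4.08908 V.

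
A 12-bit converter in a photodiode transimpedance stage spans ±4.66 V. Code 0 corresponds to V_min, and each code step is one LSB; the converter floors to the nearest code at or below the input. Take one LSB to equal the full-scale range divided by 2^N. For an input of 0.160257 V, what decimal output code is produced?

2118

Full-scale range = 4.66 V − (-4.66 V) = 9.32 V. LSB = 9.32 V / 2^12 ≈ 2.275 mV.
V_in − V_min = 0.160257 − (-4.66) = 4.820257 V.
Divide by LSB: 4.820257 × 4096/9.32 = 2118.4305.
Truncating gives code 2118.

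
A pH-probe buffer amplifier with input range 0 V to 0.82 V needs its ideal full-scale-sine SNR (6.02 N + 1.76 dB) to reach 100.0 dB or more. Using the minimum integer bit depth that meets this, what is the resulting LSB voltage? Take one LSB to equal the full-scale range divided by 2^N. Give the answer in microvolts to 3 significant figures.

6.26 µV

Range is 0.82 V.
Required N = ⌈(100.0 − 1.76)/6.02⌉ = ⌈16.319⌉ = 17.
Step size = 0.82/131072 V = 6.26 µV.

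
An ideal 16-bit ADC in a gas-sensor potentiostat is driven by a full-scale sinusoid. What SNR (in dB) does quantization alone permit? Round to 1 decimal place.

SNR = 6.02·16 + 1.76 = 98.08 dB.

98.1 dB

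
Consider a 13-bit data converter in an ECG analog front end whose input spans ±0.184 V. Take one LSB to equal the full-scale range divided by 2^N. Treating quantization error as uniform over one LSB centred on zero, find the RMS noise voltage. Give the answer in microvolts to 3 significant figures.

13.0 µV

Span: 0.184 V − (-0.184 V) = 0.368 V.
One LSB is 0.368 V / 8192 = 44.922 µV.
V_rms = LSB/√12 = 44.922 µV / √12 = 13.0 µV.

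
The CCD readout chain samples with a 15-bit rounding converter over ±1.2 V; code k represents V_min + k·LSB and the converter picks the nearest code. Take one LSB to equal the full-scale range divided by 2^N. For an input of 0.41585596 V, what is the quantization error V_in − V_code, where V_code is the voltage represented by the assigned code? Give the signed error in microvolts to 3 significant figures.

−13.2 µV

Full-scale range = 1.2 V − (-1.2 V) = 2.4 V. LSB = 2.4 V / 2^15 ≈ 73.24 µV.
Position in LSBs: (0.41585596 − (-1.2)) × 32768/2.4 = 22061.8200; rounding gives k = 22062.
Reconstructed level: -1.2 + 22062 × 2.4/32768 V = 0.41586914063 V.
e = 0.41585596 − (0.41586914063) = −13.2 µV.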